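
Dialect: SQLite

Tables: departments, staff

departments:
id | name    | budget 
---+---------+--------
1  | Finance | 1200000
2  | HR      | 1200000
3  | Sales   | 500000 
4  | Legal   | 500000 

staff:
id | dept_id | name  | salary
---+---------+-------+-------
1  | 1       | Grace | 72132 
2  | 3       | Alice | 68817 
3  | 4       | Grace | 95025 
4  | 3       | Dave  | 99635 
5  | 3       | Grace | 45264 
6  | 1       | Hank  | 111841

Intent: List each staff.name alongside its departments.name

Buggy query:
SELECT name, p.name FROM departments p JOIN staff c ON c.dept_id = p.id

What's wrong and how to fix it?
Bug: Both tables have a 'name' column; the unqualified reference is ambiguous

Fix: Qualify the column with its table alias (c.name)

Corrected query:
SELECT c.name, p.name FROM departments p JOIN staff c ON c.dept_id = p.id

Result:
name  | name   
------+--------
Grace | Finance
Alice | Sales  
Grace | Legal  
Dave  | Sales  
Grace | Sales  
Hank  | Finance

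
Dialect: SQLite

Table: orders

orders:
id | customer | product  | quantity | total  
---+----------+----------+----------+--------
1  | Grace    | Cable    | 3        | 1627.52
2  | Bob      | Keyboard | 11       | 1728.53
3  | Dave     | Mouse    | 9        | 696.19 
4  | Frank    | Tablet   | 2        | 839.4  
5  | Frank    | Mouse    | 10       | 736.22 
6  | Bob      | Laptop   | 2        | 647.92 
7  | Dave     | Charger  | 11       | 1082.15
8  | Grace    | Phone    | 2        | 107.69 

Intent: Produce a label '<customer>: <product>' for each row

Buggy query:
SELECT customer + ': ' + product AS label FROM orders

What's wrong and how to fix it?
Bug: SQLite uses || for string concatenation; + coerces text to numbers (yielding 0)

Fix: Use the || operator for string concatenation

Corrected query:
SELECT customer || ': ' || product AS label FROM orders

Result:
label        
-------------
Grace: Cable 
Bob: Keyboard
Dave: Mouse  
Frank: Tablet
Frank: Mouse 
Bob: Laptop  
Dave: Charger
Grace: Phone 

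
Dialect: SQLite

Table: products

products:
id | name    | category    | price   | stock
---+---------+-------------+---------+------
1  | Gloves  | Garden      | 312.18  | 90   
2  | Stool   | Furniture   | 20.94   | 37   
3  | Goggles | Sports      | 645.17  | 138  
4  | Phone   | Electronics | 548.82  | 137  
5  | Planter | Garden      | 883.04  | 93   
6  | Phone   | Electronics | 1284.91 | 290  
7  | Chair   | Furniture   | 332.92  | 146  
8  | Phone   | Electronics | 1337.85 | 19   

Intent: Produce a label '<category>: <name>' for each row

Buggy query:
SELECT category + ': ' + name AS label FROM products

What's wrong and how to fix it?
Bug: '+' is numeric addition; on text columns SQLite converts them to 0 instead of concatenating

Fix: Use the || operator for string concatenation

Corrected query:
SELECT category || ': ' || name AS label FROM products

Result:
label             
------------------
Garden: Gloves    
Furniture: Stool  
Sports: Goggles   
Electronics: Phone
Garden: Planter   
Electronics: Phone
Furniture: Chair  
Electronics: Phone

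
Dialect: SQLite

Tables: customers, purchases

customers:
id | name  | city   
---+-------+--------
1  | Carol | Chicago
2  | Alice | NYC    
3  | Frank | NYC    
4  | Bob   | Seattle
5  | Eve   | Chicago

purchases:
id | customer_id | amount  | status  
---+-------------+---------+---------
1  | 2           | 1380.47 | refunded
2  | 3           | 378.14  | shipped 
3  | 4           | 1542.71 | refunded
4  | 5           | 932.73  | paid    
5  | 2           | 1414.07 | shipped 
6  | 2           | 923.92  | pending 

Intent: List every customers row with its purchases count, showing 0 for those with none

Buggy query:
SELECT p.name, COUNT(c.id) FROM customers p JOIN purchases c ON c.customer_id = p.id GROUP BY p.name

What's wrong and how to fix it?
Bug: INNER JOIN drops customers rows that have no matching purchases rows

Fix: Switch to LEFT JOIN to retain unmatched parent rows

Corrected query:
SELECT p.name, COUNT(c.id) FROM customers p LEFT JOIN purchases c ON c.customer_id = p.id GROUP BY p.name

Result:
name  | COUNT(c.id)
------+------------
Alice | 3          
Bob   | 1          
Carol | 0          
Eve   | 1          
Frank | 1          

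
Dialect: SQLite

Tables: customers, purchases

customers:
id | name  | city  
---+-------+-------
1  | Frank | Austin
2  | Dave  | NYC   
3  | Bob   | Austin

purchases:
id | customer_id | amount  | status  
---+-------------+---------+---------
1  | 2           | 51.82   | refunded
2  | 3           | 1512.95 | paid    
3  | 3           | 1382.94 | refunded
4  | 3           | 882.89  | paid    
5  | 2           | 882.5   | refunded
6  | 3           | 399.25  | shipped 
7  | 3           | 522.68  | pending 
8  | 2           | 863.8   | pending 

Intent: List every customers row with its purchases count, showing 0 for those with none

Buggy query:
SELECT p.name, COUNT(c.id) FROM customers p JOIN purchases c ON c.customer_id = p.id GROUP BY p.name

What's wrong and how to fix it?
Bug: An inner join excludes parents with zero children

Fix: Use LEFT JOIN so parents without children still appear (COUNT(c.id) gives 0)

Corrected query:
SELECT p.name, COUNT(c.id) FROM customers p LEFT JOIN purchases c ON c.customer_id = p.id GROUP BY p.name

Result:
name  | COUNT(c.id)
------+------------
Bob   | 5          
Dave  | 3          
Frank | 0          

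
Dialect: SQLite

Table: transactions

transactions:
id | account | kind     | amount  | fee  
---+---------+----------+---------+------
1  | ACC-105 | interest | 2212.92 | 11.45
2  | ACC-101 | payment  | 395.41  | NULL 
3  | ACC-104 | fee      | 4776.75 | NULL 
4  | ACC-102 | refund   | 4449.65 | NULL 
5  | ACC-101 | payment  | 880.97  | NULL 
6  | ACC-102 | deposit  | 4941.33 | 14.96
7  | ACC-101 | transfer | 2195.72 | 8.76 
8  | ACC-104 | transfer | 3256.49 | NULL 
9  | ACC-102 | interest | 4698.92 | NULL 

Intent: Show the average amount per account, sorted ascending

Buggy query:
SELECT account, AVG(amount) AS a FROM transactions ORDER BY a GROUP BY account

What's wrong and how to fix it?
Bug: ORDER BY appears before GROUP BY; SQL clause order requires GROUP BY first

Fix: Move ORDER BY to the end, after GROUP BY

Corrected query:
SELECT account, AVG(amount) AS a FROM transactions GROUP BY account ORDER BY a

Result:
account | a          
--------+------------
ACC-101 | 1157.366667
ACC-105 | 2212.92    
ACC-104 | 4016.62    
ACC-102 | 4696.633333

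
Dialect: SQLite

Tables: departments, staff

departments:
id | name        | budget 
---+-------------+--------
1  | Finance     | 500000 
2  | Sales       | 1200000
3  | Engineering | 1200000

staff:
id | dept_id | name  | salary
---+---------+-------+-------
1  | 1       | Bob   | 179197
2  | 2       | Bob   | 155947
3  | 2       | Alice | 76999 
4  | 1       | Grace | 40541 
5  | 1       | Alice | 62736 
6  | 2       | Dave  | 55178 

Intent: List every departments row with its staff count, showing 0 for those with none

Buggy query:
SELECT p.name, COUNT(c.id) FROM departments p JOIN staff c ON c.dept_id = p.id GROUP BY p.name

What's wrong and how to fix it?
Bug: INNER JOIN drops departments rows that have no matching staff rows

Fix: Use LEFT JOIN so parents without children still appear (COUNT(c.id) gives 0)

Corrected query:
SELECT p.name, COUNT(c.id) FROM departments p LEFT JOIN staff c ON c.dept_id = p.id GROUP BY p.name

Result:
name        | COUNT(c.id)
------------+------------
Engineering | 0          
Finance     | 3          
Sales       | 3          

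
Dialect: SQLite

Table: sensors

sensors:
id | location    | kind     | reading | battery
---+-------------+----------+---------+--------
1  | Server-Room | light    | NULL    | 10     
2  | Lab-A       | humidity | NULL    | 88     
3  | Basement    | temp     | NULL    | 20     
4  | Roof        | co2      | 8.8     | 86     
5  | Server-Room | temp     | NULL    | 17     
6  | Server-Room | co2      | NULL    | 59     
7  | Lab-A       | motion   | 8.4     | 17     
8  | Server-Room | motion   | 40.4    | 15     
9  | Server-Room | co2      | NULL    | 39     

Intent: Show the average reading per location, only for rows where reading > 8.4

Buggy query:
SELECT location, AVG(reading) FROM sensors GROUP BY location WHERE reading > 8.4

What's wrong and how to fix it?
Bug: WHERE cannot follow GROUP BY

Fix: Place WHERE between FROM and GROUP BY

Corrected query:
SELECT location, AVG(reading) FROM sensors WHERE reading > 8.4 GROUP BY location

Result:
location    | AVG(reading)
------------+-------------
Roof        | 8.8         
Server-Room | 40.4        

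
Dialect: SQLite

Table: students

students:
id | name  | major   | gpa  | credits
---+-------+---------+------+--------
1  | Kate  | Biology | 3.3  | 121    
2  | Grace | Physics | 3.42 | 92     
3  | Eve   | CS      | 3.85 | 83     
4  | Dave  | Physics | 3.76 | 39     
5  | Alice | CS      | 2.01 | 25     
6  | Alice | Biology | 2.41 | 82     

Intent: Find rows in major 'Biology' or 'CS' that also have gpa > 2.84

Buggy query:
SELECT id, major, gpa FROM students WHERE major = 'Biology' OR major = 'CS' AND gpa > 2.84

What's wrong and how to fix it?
Bug: AND binds tighter than OR, so this parses as major = 'Biology' OR (major = 'CS' AND gpa > 2.84)

Fix: Group the OR with parentheses (or use IN), then AND the threshold

Corrected query:
SELECT id, major, gpa FROM students WHERE (major = 'Biology' OR major = 'CS') AND gpa > 2.84

Result:
id | major   | gpa 
---+---------+-----
1  | Biology | 3.3 
3  | CS      | 3.85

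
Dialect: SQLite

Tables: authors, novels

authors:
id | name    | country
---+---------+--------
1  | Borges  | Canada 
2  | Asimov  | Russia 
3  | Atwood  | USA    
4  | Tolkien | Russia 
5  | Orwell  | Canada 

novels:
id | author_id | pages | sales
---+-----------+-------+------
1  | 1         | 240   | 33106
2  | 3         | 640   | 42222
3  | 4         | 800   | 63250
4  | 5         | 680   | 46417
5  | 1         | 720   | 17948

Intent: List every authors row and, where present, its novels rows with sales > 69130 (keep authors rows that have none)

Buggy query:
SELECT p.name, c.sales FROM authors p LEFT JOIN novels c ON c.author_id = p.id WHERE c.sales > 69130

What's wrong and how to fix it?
Bug: Filtering c.sales in WHERE discards the NULL rows produced by LEFT JOIN, turning it into an inner join

Fix: Move the right-table condition into the ON clause so unmatched parents are kept

Corrected query:
SELECT p.name, c.sales FROM authors p LEFT JOIN novels c ON c.author_id = p.id AND c.sales > 69130

Result:
name    | sales
--------+------
Borges  | NULL 
Asimov  | NULL 
Atwood  | NULL 
Tolkien | NULL 
Orwell  | NULL 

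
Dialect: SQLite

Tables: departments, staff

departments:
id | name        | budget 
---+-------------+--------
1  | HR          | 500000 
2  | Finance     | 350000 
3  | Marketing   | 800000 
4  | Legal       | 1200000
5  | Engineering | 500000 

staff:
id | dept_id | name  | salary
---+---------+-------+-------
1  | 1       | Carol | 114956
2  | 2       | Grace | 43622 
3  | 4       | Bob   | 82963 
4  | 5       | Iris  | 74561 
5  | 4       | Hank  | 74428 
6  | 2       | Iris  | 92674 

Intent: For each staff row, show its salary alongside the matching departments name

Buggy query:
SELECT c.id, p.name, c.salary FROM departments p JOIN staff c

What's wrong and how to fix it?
Bug: Missing join condition: each staff row is matched to all departments rows instead of just its own

Fix: Specify the join condition linking the foreign key to the parent id

Corrected query:
SELECT c.id, p.name, c.salary FROM departments p JOIN staff c ON c.dept_id = p.id

Result:
id | name        | salary
---+-------------+-------
1  | HR          | 114956
2  | Finance     | 43622 
3  | Legal       | 82963 
4  | Engineering | 74561 
5  | Legal       | 74428 
6  | Finance     | 92674 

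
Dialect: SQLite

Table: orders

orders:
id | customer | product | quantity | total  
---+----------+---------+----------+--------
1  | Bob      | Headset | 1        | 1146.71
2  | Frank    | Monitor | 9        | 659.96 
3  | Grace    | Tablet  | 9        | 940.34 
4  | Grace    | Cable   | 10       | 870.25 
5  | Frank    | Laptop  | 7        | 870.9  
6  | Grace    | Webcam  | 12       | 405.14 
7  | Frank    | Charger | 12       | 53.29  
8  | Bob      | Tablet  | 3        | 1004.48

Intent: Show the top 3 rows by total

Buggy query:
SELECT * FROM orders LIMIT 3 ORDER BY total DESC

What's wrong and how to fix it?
Bug: ORDER BY cannot follow LIMIT; LIMIT is the final clause

Fix: Swap the clauses: ORDER BY first, then LIMIT

Corrected query:
SELECT * FROM orders ORDER BY total DESC LIMIT 3

Result:
id | customer | product | quantity | total  
---+----------+---------+----------+--------
1  | Bob      | Headset | 1        | 1146.71
8  | Bob      | Tablet  | 3        | 1004.48
3  | Grace    | Tablet  | 9        | 940.34 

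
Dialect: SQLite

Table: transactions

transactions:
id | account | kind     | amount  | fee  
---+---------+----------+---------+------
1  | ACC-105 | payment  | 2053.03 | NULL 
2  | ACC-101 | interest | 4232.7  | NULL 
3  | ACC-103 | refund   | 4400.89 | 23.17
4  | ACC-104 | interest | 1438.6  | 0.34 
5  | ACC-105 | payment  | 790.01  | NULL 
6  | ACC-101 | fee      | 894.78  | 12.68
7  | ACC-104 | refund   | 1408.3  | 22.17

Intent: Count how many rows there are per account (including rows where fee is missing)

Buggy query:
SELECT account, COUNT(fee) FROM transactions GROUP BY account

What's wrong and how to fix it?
Bug: COUNT(fee) skips NULLs, so groups with missing fee are undercounted

Fix: Replace COUNT(fee) with COUNT(*)

Corrected query:
SELECT account, COUNT(*) FROM transactions GROUP BY account

Result:
account | COUNT(*)
--------+---------
ACC-101 | 2       
ACC-103 | 1       
ACC-104 | 2       
ACC-105 | 2       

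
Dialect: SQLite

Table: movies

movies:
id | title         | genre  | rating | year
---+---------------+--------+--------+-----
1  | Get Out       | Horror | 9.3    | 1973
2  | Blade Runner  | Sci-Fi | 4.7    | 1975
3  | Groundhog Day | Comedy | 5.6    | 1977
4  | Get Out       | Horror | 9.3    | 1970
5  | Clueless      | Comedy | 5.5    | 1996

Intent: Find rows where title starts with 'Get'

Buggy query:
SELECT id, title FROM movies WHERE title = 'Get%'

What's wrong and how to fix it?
Bug: '=' compares the literal string including the % character; pattern matching needs LIKE

Fix: Replace '=' with LIKE so 'Get%' is treated as a pattern

Corrected query:
SELECT id, title FROM movies WHERE title LIKE 'Get%'

Result:
id | title  
---+--------
1  | Get Out
4  | Get Out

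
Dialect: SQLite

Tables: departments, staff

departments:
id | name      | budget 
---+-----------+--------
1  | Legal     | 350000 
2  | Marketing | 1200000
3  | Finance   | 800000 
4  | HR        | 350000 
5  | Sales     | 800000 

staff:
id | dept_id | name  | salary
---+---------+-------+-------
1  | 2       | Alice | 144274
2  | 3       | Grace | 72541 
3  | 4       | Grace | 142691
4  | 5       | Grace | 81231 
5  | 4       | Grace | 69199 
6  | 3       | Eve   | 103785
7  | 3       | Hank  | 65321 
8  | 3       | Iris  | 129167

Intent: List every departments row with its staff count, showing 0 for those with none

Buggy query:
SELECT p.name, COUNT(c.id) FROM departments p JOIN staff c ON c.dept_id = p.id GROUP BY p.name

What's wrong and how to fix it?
Bug: An inner join excludes parents with zero children

Fix: Use LEFT JOIN so parents without children still appear (COUNT(c.id) gives 0)

Corrected query:
SELECT p.name, COUNT(c.id) FROM departments p LEFT JOIN staff c ON c.dept_id = p.id GROUP BY p.name

Result:
name      | COUNT(c.id)
----------+------------
Finance   | 4          
HR        | 2          
Legal     | 0          
Marketing | 1          
Sales     | 1          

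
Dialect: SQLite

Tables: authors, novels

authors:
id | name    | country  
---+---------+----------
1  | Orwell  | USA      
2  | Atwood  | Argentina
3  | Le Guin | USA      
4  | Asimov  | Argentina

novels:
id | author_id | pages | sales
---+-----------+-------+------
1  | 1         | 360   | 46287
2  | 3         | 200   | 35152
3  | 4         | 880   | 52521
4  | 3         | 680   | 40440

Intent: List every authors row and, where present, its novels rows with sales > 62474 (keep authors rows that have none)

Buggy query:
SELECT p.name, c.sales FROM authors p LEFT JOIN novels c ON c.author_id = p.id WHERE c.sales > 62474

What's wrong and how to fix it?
Bug: Filtering c.sales in WHERE discards the NULL rows produced by LEFT JOIN, turning it into an inner join

Fix: Put 'c.sales > 62474' in the JOIN's ON clause instead of WHERE

Corrected query:
SELECT p.name, c.sales FROM authors p LEFT JOIN novels c ON c.author_id = p.id AND c.sales > 62474

Result:
name    | sales
--------+------
Orwell  | NULL 
Atwood  | NULL 
Le Guin | NULL 
Asimov  | NULL 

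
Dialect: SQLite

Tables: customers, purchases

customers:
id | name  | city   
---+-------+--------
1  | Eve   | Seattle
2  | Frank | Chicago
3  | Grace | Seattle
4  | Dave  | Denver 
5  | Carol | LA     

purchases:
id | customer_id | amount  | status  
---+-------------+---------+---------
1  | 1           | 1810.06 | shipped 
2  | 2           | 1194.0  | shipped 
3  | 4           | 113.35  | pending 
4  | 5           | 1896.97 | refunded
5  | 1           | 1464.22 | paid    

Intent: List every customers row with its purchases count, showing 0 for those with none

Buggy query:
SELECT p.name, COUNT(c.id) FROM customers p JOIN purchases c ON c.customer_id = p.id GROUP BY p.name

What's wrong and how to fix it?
Bug: INNER JOIN drops customers rows that have no matching purchases rows

Fix: Use LEFT JOIN so parents without children still appear (COUNT(c.id) gives 0)

Corrected query:
SELECT p.name, COUNT(c.id) FROM customers p LEFT JOIN purchases c ON c.customer_id = p.id GROUP BY p.name

Result:
name  | COUNT(c.id)
------+------------
Carol | 1          
Dave  | 1          
Eve   | 2          
Frank | 1          
Grace | 0          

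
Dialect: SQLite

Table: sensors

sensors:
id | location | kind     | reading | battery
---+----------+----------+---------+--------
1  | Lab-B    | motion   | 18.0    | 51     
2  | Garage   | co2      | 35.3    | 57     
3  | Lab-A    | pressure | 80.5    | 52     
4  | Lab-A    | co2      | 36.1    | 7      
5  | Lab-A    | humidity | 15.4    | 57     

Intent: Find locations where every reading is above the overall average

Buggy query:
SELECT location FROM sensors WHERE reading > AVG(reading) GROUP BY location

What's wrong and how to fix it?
Bug: AVG() is an aggregate; it can't sit directly in WHERE

Fix: Compute the overall average in a scalar subquery and compare each group's MIN against it in HAVING

Corrected query:
SELECT location FROM sensors GROUP BY location HAVING MIN(reading) > (SELECT AVG(reading) FROM sensors)

Result:
(no rows)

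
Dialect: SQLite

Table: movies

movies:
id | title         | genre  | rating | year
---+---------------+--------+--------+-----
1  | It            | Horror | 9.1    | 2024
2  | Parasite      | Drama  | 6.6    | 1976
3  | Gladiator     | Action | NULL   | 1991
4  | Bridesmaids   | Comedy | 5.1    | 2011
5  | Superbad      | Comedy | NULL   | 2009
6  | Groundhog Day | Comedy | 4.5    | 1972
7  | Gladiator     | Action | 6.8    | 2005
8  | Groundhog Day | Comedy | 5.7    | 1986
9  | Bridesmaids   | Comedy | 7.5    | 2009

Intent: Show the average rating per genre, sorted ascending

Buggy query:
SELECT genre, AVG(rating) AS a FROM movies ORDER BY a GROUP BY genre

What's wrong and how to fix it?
Bug: GROUP BY must precede ORDER BY

Fix: Reorder: SELECT … FROM … GROUP BY … ORDER BY …

Corrected query:
SELECT genre, AVG(rating) AS a FROM movies GROUP BY genre ORDER BY a

Result:
genre  | a  
-------+----
Comedy | 5.7
Drama  | 6.6
Action | 6.8
Horror | 9.1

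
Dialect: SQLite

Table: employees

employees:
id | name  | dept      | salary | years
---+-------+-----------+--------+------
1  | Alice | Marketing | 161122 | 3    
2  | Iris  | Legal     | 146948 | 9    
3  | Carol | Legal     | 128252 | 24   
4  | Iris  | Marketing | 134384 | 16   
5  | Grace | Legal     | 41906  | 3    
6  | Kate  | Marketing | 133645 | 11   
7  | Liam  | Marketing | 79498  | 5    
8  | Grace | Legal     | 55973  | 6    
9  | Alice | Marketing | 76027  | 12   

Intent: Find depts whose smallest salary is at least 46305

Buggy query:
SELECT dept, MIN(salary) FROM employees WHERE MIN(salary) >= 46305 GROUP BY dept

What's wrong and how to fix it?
Bug: Aggregates like MIN are computed per group after WHERE runs

Fix: Use HAVING for the per-group MIN condition

Corrected query:
SELECT dept, MIN(salary) FROM employees GROUP BY dept HAVING MIN(salary) >= 46305

Result:
dept      | MIN(salary)
----------+------------
Marketing | 76027      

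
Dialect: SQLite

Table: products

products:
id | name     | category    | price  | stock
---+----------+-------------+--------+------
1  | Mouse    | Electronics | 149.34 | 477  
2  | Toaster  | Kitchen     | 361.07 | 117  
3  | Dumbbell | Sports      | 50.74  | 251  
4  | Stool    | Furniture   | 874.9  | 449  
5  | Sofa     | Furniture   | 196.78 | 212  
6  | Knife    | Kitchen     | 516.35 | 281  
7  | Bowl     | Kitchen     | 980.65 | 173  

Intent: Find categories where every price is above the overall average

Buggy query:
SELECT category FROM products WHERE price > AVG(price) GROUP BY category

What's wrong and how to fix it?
Bug: AVG() is an aggregate; it can't sit directly in WHERE

Fix: Use a subquery for AVG and a HAVING MIN(...) filter so the condition holds for every row in the group

Corrected query:
SELECT category FROM products GROUP BY category HAVING MIN(price) > (SELECT AVG(price) FROM products)

Result:
(no rows)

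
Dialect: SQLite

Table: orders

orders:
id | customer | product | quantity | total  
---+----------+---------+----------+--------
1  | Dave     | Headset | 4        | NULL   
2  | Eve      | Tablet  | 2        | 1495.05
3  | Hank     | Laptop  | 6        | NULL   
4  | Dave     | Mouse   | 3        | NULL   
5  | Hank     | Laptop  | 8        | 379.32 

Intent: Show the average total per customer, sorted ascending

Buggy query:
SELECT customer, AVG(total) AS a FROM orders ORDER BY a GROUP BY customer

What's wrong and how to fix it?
Bug: GROUP BY must precede ORDER BY

Fix: Reorder: SELECT … FROM … GROUP BY … ORDER BY …

Corrected query:
SELECT customer, AVG(total) AS a FROM orders GROUP BY customer ORDER BY a

Result:
customer | a      
---------+--------
Dave     | NULL   
Hank     | 379.32 
Eve      | 1495.05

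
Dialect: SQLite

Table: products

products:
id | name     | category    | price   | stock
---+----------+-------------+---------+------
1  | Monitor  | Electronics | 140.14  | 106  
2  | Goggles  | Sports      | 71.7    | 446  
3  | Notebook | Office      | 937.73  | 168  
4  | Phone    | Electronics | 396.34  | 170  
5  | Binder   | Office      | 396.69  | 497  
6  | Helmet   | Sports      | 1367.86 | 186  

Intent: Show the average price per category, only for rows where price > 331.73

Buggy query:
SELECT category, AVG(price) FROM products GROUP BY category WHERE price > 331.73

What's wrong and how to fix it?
Bug: Row-level WHERE must come before GROUP BY in the clause order

Fix: Place WHERE between FROM and GROUP BY

Corrected query:
SELECT category, AVG(price) FROM products WHERE price > 331.73 GROUP BY category

Result:
category    | AVG(price)
------------+-----------
Electronics | 396.34    
Office      | 667.21    
Sports      | 1367.86   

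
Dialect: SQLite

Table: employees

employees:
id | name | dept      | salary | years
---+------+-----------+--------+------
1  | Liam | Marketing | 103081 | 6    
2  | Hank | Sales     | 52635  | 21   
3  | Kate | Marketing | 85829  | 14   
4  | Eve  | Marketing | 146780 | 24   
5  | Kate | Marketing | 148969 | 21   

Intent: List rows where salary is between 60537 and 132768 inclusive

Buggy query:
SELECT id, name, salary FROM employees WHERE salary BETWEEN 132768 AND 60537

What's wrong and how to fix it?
Bug: The bounds are reversed; BETWEEN a AND b requires a <= b to match anything

Fix: Swap the bounds so the smaller value comes first

Corrected query:
SELECT id, name, salary FROM employees WHERE salary BETWEEN 60537 AND 132768

Result:
id | name | salary
---+------+-------
1  | Liam | 103081
3  | Kate | 85829 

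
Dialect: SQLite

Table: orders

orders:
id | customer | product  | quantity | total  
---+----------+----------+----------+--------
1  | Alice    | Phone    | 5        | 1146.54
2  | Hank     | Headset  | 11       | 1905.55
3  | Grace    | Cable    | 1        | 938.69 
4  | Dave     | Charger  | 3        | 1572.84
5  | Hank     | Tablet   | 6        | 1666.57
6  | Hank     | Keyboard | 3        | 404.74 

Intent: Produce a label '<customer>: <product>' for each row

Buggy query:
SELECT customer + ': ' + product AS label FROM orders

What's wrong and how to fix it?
Bug: SQLite uses || for string concatenation; + coerces text to numbers (yielding 0)

Fix: Use the || operator for string concatenation

Corrected query:
SELECT customer || ': ' || product AS label FROM orders

Result:
label         
--------------
Alice: Phone  
Hank: Headset 
Grace: Cable  
Dave: Charger 
Hank: Tablet  
Hank: Keyboard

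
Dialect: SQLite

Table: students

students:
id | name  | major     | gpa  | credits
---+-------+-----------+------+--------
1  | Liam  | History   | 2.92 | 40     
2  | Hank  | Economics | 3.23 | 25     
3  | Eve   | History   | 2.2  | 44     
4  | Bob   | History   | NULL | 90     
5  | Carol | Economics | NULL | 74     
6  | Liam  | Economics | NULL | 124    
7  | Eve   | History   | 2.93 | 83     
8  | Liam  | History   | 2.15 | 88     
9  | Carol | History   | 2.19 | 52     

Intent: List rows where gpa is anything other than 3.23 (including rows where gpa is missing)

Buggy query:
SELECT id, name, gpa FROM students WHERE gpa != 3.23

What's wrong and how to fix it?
Bug: 'gpa != 3.23' is unknown when gpa is NULL, so NULL rows are silently excluded

Fix: Add an explicit OR gpa IS NULL to include the missing-value rows

Corrected query:
SELECT id, name, gpa FROM students WHERE gpa != 3.23 OR gpa IS NULL

Result:
id | name  | gpa 
---+-------+-----
1  | Liam  | 2.92
3  | Eve   | 2.2 
4  | Bob   | NULL
5  | Carol | NULL
6  | Liam  | NULL
7  | Eve   | 2.93
8  | Liam  | 2.15
9  | Carol | 2.19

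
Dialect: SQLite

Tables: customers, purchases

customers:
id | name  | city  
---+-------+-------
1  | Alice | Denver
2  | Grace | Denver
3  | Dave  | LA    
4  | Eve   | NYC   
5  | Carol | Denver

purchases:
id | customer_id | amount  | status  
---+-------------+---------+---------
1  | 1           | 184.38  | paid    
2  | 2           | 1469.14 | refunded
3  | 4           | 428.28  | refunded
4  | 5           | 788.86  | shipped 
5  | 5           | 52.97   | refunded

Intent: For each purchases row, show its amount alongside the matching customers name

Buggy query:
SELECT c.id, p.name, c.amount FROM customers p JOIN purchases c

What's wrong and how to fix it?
Bug: Missing join condition: each purchases row is matched to all customers rows instead of just its own

Fix: Specify the join condition linking the foreign key to the parent id

Corrected query:
SELECT c.id, p.name, c.amount FROM customers p JOIN purchases c ON c.customer_id = p.id

Result:
id | name  | amount 
---+-------+--------
1  | Alice | 184.38 
2  | Grace | 1469.14
3  | Eve   | 428.28 
4  | Carol | 788.86 
5  | Carol | 52.97  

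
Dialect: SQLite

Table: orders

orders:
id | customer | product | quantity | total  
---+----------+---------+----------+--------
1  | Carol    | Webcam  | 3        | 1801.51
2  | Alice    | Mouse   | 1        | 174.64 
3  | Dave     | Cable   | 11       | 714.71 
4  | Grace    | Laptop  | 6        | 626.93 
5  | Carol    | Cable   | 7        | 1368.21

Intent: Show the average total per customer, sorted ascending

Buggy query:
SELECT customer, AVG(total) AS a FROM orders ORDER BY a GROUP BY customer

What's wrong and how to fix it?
Bug: ORDER BY appears before GROUP BY; SQL clause order requires GROUP BY first

Fix: Move ORDER BY to the end, after GROUP BY

Corrected query:
SELECT customer, AVG(total) AS a FROM orders GROUP BY customer ORDER BY a

Result:
customer | a      
---------+--------
Alice    | 174.64 
Grace    | 626.93 
Dave     | 714.71 
Carol    | 1584.86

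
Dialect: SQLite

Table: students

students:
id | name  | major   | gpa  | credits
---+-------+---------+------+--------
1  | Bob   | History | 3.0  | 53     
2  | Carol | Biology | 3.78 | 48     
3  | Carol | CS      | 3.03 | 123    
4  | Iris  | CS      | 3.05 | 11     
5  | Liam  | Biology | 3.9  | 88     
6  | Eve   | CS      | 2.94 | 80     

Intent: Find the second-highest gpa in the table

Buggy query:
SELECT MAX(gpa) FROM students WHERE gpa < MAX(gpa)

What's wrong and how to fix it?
Bug: MAX(gpa) on the right of the comparison is an aggregate-in-WHERE error

Fix: Put the inner MAX in a scalar subquery

Corrected query:
SELECT MAX(gpa) FROM students WHERE gpa < (SELECT MAX(gpa) FROM students)

Result:
MAX(gpa)
--------
3.78    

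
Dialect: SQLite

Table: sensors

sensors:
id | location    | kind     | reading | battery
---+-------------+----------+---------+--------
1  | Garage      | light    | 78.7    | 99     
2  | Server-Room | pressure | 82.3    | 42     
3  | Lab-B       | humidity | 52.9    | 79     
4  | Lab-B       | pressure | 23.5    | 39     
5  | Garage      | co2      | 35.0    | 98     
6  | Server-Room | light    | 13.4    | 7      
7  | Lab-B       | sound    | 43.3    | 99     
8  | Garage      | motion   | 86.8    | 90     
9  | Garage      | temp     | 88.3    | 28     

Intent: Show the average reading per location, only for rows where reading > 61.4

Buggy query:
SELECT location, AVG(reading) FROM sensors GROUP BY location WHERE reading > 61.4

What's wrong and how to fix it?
Bug: WHERE cannot follow GROUP BY

Fix: Place WHERE between FROM and GROUP BY

Corrected query:
SELECT location, AVG(reading) FROM sensors WHERE reading > 61.4 GROUP BY location

Result:
location    | AVG(reading)
------------+-------------
Garage      | 84.6        
Server-Room | 82.3        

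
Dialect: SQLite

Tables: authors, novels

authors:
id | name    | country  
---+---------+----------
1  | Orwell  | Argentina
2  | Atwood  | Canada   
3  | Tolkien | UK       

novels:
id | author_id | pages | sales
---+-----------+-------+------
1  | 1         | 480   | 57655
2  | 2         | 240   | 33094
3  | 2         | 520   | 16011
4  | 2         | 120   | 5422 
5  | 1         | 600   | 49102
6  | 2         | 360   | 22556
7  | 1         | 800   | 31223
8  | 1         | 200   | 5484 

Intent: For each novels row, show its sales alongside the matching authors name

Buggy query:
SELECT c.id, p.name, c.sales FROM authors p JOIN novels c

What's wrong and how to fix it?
Bug: JOIN with no ON clause produces a cartesian product; every novels row pairs with every authors row

Fix: Add ON c.author_id = p.id to the JOIN

Corrected query:
SELECT c.id, p.name, c.sales FROM authors p JOIN novels c ON c.author_id = p.id

Result:
id | name   | sales
---+--------+------
1  | Orwell | 57655
2  | Atwood | 33094
3  | Atwood | 16011
4  | Atwood | 5422 
5  | Orwell | 49102
6  | Atwood | 22556
7  | Orwell | 31223
8  | Orwell | 5484 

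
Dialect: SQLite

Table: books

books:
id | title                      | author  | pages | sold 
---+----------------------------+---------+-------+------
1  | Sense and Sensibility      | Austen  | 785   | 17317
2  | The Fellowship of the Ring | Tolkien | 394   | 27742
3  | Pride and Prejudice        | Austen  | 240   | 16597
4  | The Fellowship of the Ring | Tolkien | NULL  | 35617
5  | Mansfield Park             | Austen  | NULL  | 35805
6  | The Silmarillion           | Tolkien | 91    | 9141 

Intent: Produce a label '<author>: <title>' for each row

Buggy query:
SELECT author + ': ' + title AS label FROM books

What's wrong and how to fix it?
Bug: '+' is numeric addition; on text columns SQLite converts them to 0 instead of concatenating

Fix: Replace + with || to concatenate text

Corrected query:
SELECT author || ': ' || title AS label FROM books

Result:
label                              
-----------------------------------
Austen: Sense and Sensibility      
Tolkien: The Fellowship of the Ring
Austen: Pride and Prejudice        
Tolkien: The Fellowship of the Ring
Austen: Mansfield Park             
Tolkien: The Silmarillion          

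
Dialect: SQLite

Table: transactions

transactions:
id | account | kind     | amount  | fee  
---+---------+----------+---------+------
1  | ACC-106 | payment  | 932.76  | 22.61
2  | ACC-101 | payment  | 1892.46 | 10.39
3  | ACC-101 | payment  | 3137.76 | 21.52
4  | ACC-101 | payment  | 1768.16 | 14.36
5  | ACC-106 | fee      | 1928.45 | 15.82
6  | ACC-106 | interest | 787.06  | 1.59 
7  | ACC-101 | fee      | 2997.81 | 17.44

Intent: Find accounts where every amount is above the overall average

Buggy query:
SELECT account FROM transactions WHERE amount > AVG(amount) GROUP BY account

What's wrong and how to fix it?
Bug: AVG() is an aggregate; it can't sit directly in WHERE

Fix: Compute the overall average in a scalar subquery and compare each group's MIN against it in HAVING

Corrected query:
SELECT account FROM transactions GROUP BY account HAVING MIN(amount) > (SELECT AVG(amount) FROM transactions)

Result:
(no rows)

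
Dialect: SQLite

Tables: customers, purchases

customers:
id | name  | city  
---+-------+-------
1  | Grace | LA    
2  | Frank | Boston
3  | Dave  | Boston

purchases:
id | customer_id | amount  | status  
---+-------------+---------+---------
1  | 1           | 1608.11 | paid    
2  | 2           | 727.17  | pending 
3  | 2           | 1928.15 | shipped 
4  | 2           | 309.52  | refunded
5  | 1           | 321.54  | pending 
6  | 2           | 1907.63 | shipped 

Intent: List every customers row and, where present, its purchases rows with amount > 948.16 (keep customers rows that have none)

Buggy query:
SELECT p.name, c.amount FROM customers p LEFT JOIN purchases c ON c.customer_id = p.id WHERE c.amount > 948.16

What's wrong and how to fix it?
Bug: Filtering c.amount in WHERE discards the NULL rows produced by LEFT JOIN, turning it into an inner join

Fix: Move the right-table condition into the ON clause so unmatched parents are kept

Corrected query:
SELECT p.name, c.amount FROM customers p LEFT JOIN purchases c ON c.customer_id = p.id AND c.amount > 948.16

Result:
name  | amount 
------+--------
Grace | 1608.11
Frank | 1907.63
Frank | 1928.15
Dave  | NULL   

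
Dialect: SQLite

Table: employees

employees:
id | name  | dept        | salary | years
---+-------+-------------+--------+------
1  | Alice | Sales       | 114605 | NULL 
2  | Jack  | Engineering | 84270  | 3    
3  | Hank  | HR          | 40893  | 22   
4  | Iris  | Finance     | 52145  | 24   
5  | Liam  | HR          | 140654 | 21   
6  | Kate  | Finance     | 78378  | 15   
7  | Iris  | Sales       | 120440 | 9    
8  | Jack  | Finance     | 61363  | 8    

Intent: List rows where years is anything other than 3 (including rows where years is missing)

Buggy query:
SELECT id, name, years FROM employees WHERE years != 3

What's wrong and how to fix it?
Bug: Inequality against NULL is unknown, not true; rows with NULL are dropped

Fix: Add an explicit OR years IS NULL to include the missing-value rows

Corrected query:
SELECT id, name, years FROM employees WHERE years != 3 OR years IS NULL

Result:
id | name  | years
---+-------+------
1  | Alice | NULL 
3  | Hank  | 22   
4  | Iris  | 24   
5  | Liam  | 21   
6  | Kate  | 15   
7  | Iris  | 9    
8  | Jack  | 8    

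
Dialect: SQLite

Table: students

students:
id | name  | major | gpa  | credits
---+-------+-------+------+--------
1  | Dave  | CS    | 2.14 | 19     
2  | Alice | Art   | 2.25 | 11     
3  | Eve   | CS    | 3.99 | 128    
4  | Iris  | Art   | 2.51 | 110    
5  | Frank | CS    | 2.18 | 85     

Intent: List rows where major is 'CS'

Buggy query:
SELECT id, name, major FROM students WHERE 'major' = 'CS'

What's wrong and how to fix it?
Bug: Single quotes denote string literals in SQL; the column name is being compared as a constant string

Fix: Remove the quotes around the column name (or use double quotes for an identifier)

Corrected query:
SELECT id, name, major FROM students WHERE major = 'CS'

Result:
id | name  | major
---+-------+------
1  | Dave  | CS   
3  | Eve   | CS   
5  | Frank | CS   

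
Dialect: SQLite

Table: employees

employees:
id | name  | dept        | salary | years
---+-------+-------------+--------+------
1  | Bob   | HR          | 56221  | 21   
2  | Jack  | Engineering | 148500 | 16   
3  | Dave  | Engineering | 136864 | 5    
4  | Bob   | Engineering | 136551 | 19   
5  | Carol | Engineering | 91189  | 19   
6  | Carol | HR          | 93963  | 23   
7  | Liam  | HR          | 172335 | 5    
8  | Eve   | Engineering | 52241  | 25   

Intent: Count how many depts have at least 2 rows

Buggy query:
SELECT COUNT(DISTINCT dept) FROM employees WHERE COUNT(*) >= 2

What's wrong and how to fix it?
Bug: COUNT(*) cannot appear in WHERE; the per-group count doesn't exist yet

Fix: Group first with HAVING COUNT(*) >= 2, then COUNT the resulting groups

Corrected query:
SELECT COUNT(*) FROM (SELECT dept FROM employees GROUP BY dept HAVING COUNT(*) >= 2)

Result:
COUNT(*)
--------
2       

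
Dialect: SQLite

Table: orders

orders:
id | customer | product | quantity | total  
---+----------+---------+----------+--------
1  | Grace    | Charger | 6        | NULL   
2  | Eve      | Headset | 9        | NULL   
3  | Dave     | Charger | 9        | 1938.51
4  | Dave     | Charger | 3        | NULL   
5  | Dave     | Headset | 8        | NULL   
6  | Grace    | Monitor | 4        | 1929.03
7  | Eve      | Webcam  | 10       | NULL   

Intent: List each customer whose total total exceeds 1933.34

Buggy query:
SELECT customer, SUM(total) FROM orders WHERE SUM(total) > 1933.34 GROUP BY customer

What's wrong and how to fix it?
Bug: WHERE runs before GROUP BY, so aggregates aren't available there

Fix: Move the aggregate condition to a HAVING clause

Corrected query:
SELECT customer, SUM(total) FROM orders GROUP BY customer HAVING SUM(total) > 1933.34

Result:
customer | SUM(total)
---------+-----------
Dave     | 1938.51   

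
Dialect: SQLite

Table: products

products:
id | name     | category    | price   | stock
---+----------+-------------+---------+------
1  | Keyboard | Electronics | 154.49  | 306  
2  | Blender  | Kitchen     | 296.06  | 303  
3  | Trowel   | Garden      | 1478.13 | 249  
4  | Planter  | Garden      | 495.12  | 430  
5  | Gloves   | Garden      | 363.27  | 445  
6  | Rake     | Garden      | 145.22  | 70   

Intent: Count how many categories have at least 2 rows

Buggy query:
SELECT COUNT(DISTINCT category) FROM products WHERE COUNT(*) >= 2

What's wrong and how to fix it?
Bug: COUNT(*) cannot appear in WHERE; the per-group count doesn't exist yet

Fix: Use a subquery that GROUPs and filters with HAVING, then count its rows

Corrected query:
SELECT COUNT(*) FROM (SELECT category FROM products GROUP BY category HAVING COUNT(*) >= 2)

Result:
COUNT(*)
--------
1       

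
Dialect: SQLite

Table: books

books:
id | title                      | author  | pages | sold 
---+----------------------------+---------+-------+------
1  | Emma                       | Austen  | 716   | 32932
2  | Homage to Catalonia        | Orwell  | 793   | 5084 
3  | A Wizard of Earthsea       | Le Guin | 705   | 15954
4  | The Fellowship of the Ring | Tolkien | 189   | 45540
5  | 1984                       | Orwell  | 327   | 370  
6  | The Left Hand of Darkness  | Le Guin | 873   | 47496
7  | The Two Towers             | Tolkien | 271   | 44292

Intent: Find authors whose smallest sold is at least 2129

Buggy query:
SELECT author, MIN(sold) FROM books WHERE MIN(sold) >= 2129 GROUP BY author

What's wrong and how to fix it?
Bug: MIN() in WHERE is a misuse of aggregate

Fix: Replace WHERE with HAVING after the GROUP BY

Corrected query:
SELECT author, MIN(sold) FROM books GROUP BY author HAVING MIN(sold) >= 2129

Result:
author  | MIN(sold)
--------+----------
Austen  | 32932    
Le Guin | 15954    
Tolkien | 44292    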